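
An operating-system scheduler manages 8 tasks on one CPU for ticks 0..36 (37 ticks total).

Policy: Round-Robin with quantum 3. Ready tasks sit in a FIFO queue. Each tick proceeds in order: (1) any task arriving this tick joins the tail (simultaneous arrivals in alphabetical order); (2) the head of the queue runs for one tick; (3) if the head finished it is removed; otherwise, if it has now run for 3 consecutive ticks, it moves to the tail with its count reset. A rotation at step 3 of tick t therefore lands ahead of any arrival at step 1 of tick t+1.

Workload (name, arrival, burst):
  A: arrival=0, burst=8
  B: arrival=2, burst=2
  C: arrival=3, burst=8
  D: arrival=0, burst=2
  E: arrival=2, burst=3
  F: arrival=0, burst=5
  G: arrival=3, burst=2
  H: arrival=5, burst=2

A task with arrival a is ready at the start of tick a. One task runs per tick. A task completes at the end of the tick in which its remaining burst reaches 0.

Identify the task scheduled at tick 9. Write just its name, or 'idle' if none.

t=0: queue=[A,D,F] q_used=0 → run A
t=1: queue=[A,D,F] q_used=1 → run A
t=2: queue=[A,D,F,B,E] q_used=2 → run A
t=3: queue=[D,F,B,E,A,C,G] q_used=0 → run D
t=4: queue=[D,F,B,E,A,C,G] q_used=1 → run D
t=5: queue=[F,B,E,A,C,G,H] q_used=0 → run F
t=6: queue=[F,B,E,A,C,G,H] q_used=1 → run F
t=7: queue=[F,B,E,A,C,G,H] q_used=2 → run F
t=8: queue=[B,E,A,C,G,H,F] q_used=0 → run B
t=9: queue=[B,E,A,C,G,H,F] q_used=1 → run B
t=10: queue=[E,A,C,G,H,F] q_used=0 → run E
t=11: queue=[E,A,C,G,H,F] q_used=1 → run E
t=12: queue=[E,A,C,G,H,F] q_used=2 → run E
t=13: queue=[A,C,G,H,F] q_used=0 → run A
t=14: queue=[A,C,G,H,F] q_used=1 → run A
t=15: queue=[A,C,G,H,F] q_used=2 → run A
t=16: queue=[C,G,H,F,A] q_used=0 → run C
t=17: queue=[C,G,H,F,A] q_used=1 → run C
t=18: queue=[C,G,H,F,A] q_used=2 → run C
t=19: queue=[G,H,F,A,C] q_used=0 → run G
t=20: queue=[G,H,F,A,C] q_used=1 → run G
t=21: queue=[H,F,A,C] q_used=0 → run H
t=22: queue=[H,F,A,C] q_used=1 → run H
t=23: queue=[F,A,C] q_used=0 → run F
t=24: queue=[F,A,C] q_used=1 → run F
t=25: queue=[A,C] q_used=0 → run A
t=26: queue=[A,C] q_used=1 → run A
t=27: queue=[C] q_used=0 → run C
t=28: queue=[C] q_used=1 → run C
t=29: queue=[C] q_used=2 → run C
t=30: queue=[C] q_used=0 → run C
t=31: queue=[C] q_used=1 → run C
t=32: (idle)
t=33: (idle)
t=34: (idle)
t=35: (idle)
t=36: (idle)

running at tick 9 = B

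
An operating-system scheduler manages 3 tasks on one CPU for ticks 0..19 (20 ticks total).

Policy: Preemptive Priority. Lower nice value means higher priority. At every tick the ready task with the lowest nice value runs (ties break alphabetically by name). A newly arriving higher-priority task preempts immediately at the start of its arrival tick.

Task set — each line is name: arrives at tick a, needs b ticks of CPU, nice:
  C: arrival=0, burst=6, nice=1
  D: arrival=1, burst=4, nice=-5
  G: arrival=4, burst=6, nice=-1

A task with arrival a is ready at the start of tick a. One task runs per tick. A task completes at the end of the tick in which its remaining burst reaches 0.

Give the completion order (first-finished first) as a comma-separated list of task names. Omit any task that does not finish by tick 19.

completion order = D, G, C

t=0: ready={C} → run C
t=1: ready={C,D} → run D
t=2: ready={C,D} → run D
t=3: ready={C,D} → run D
t=4: ready={C,D,G} → run D
t=5: ready={C,G} → run G
t=6: ready={C,G} → run G
t=7: ready={C,G} → run G
t=8: ready={C,G} → run G
t=9: ready={C,G} → run G
t=10: ready={C,G} → run G
t=11: ready={C} → run C
t=12: ready={C} → run C
t=13: ready={C} → run C
t=14: ready={C} → run C
t=15: ready={C} → run C
t=16: (idle)
t=17: (idle)
t=18: (idle)
t=19: (idle)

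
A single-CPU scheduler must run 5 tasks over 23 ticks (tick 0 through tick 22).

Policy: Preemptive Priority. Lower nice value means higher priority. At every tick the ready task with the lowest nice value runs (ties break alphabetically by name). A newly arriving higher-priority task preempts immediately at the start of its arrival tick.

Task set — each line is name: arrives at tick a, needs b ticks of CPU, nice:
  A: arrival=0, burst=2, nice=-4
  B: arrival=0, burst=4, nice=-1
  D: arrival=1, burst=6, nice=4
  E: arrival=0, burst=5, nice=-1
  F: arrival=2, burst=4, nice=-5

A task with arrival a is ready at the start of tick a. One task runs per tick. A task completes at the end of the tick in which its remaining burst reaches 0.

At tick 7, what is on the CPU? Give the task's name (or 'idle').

t=0: ready={A,B,E} → run A
t=1: ready={A,B,D,E} → run A
t=2: ready={B,D,E,F} → run F
t=3: ready={B,D,E,F} → run F
t=4: ready={B,D,E,F} → run F
t=5: ready={B,D,E,F} → run F
t=6: ready={B,D,E} → run B
t=7: ready={B,D,E} → run B
t=8: ready={B,D,E} → run B
t=9: ready={B,D,E} → run B
t=10: ready={D,E} → run E
t=11: ready={D,E} → run E
t=12: ready={D,E} → run E
t=13: ready={D,E} → run E
t=14: ready={D,E} → run E
t=15: ready={D} → run D
t=16: ready={D} → run D
t=17: ready={D} → run D
t=18: ready={D} → run D
t=19: ready={D} → run D
t=20: ready={D} → run D
t=21: (idle)
t=22: (idle)

running at tick 7 = B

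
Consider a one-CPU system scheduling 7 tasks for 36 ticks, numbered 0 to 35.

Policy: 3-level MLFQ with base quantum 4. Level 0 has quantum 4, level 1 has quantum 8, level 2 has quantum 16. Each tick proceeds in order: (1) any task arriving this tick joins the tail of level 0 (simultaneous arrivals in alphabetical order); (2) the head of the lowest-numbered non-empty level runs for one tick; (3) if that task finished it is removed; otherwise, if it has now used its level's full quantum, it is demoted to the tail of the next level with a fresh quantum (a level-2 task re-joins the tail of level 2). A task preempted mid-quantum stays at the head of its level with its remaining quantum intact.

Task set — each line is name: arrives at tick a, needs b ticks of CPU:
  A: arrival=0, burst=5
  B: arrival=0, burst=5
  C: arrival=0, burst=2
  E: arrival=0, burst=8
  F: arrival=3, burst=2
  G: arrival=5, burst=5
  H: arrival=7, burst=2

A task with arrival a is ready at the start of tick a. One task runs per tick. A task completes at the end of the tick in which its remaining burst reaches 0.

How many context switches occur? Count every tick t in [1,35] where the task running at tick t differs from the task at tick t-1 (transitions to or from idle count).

t=0: L0/L1/L2 = ABCE/-/- → run A
t=1: L0/L1/L2 = ABCE/-/- → run A
t=2: L0/L1/L2 = ABCE/-/- → run A
t=3: L0/L1/L2 = ABCEF/-/- → run A
t=4: L0/L1/L2 = BCEF/A/- → run B
t=5: L0/L1/L2 = BCEFG/A/- → run B
t=6: L0/L1/L2 = BCEFG/A/- → run B
t=7: L0/L1/L2 = BCEFGH/A/- → run B
t=8: L0/L1/L2 = CEFGH/AB/- → run C
t=9: L0/L1/L2 = CEFGH/AB/- → run C
t=10: L0/L1/L2 = EFGH/AB/- → run E
t=11: L0/L1/L2 = EFGH/AB/- → run E
t=12: L0/L1/L2 = EFGH/AB/- → run E
t=13: L0/L1/L2 = EFGH/AB/- → run E
t=14: L0/L1/L2 = FGH/ABE/- → run F
t=15: L0/L1/L2 = FGH/ABE/- → run F
t=16: L0/L1/L2 = GH/ABE/- → run G
t=17: L0/L1/L2 = GH/ABE/- → run G
t=18: L0/L1/L2 = GH/ABE/- → run G
t=19: L0/L1/L2 = GH/ABE/- → run G
t=20: L0/L1/L2 = H/ABEG/- → run H
t=21: L0/L1/L2 = H/ABEG/- → run H
t=22: L0/L1/L2 = -/ABEG/- → run A
t=23: L0/L1/L2 = -/BEG/- → run B
t=24: L0/L1/L2 = -/EG/- → run E
t=25: L0/L1/L2 = -/EG/- → run E
t=26: L0/L1/L2 = -/EG/- → run E
t=27: L0/L1/L2 = -/EG/- → run E
t=28: L0/L1/L2 = -/G/- → run G
t=29: (idle)
t=30: (idle)
t=31: (idle)
t=32: (idle)
t=33: (idle)
t=34: (idle)
t=35: (idle)

context switches = 11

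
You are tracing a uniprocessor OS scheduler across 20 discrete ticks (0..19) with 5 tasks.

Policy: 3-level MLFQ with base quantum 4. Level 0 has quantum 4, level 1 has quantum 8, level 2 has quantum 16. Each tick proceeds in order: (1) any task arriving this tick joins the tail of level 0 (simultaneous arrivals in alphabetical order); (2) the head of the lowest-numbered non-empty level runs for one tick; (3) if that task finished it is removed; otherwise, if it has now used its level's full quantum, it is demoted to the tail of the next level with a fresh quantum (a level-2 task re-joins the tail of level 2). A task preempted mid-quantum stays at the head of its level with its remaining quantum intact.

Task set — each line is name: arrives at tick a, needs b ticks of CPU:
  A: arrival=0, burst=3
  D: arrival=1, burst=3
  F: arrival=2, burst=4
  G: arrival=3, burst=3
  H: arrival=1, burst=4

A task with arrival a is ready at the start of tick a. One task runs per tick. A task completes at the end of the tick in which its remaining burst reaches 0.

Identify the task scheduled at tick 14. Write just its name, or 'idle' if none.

t=0: L0/L1/L2 = A/-/- → run A
t=1: L0/L1/L2 = ADH/-/- → run A
t=2: L0/L1/L2 = ADHF/-/- → run A
t=3: L0/L1/L2 = DHFG/-/- → run D
t=4: L0/L1/L2 = DHFG/-/- → run D
t=5: L0/L1/L2 = DHFG/-/- → run D
t=6: L0/L1/L2 = HFG/-/- → run H
t=7: L0/L1/L2 = HFG/-/- → run H
t=8: L0/L1/L2 = HFG/-/- → run H
t=9: L0/L1/L2 = HFG/-/- → run H
t=10: L0/L1/L2 = FG/-/- → run F
t=11: L0/L1/L2 = FG/-/- → run F
t=12: L0/L1/L2 = FG/-/- → run F
t=13: L0/L1/L2 = FG/-/- → run F
t=14: L0/L1/L2 = G/-/- → run G
t=15: L0/L1/L2 = G/-/- → run G
t=16: L0/L1/L2 = G/-/- → run G
t=17: (idle)
t=18: (idle)
t=19: (idle)

running at tick 14 = G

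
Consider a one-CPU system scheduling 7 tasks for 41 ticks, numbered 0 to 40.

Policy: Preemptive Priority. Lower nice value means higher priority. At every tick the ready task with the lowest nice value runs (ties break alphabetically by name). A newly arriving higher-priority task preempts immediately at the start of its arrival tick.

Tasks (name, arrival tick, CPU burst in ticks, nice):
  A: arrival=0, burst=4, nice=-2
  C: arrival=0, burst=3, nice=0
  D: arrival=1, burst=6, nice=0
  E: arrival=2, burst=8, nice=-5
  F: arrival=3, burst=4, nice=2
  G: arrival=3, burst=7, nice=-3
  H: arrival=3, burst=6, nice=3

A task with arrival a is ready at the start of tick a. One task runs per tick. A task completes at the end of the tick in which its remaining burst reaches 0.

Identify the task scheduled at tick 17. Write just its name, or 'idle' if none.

running at tick 17 = A

t=0: ready={A,C} → run A
t=1: ready={A,C,D} → run A
t=2: ready={A,C,D,E} → run E
t=3: ready={A,C,D,E,F,G,H} → run E
t=4: ready={A,C,D,E,F,G,H} → run E
t=5: ready={A,C,D,E,F,G,H} → run E
t=6: ready={A,C,D,E,F,G,H} → run E
t=7: ready={A,C,D,E,F,G,H} → run E
t=8: ready={A,C,D,E,F,G,H} → run E
t=9: ready={A,C,D,E,F,G,H} → run E
t=10: ready={A,C,D,F,G,H} → run G
t=11: ready={A,C,D,F,G,H} → run G
t=12: ready={A,C,D,F,G,H} → run G
t=13: ready={A,C,D,F,G,H} → run G
t=14: ready={A,C,D,F,G,H} → run G
t=15: ready={A,C,D,F,G,H} → run G
t=16: ready={A,C,D,F,G,H} → run G
t=17: ready={A,C,D,F,H} → run A
t=18: ready={A,C,D,F,H} → run A
t=19: ready={C,D,F,H} → run C
t=20: ready={C,D,F,H} → run C
t=21: ready={C,D,F,H} → run C
t=22: ready={D,F,H} → run D
t=23: ready={D,F,H} → run D
t=24: ready={D,F,H} → run D
t=25: ready={D,F,H} → run D
t=26: ready={D,F,H} → run D
t=27: ready={D,F,H} → run D
t=28: ready={F,H} → run F
t=29: ready={F,H} → run F
t=30: ready={F,H} → run F
t=31: ready={F,H} → run F
t=32: ready={H} → run H
t=33: ready={H} → run H
t=34: ready={H} → run H
t=35: ready={H} → run H
t=36: ready={H} → run H
t=37: ready={H} → run H
t=38: (idle)
t=39: (idle)
t=40: (idle)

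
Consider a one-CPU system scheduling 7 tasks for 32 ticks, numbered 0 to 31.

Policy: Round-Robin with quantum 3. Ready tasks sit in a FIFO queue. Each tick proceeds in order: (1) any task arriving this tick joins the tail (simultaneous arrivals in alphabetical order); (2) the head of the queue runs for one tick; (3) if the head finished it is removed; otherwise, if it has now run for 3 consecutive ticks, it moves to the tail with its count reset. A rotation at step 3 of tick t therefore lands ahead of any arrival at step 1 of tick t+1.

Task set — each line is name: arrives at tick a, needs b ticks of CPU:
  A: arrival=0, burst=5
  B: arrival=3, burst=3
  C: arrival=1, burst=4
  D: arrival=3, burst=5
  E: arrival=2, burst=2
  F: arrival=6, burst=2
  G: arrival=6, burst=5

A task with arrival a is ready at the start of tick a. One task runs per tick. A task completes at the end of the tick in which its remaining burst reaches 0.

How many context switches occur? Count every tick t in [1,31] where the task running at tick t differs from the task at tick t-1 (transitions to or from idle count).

context switches = 11

t=0: queue=[A] q_used=0 → run A
t=1: queue=[A,C] q_used=1 → run A
t=2: queue=[A,C,E] q_used=2 → run A
t=3: queue=[C,E,A,B,D] q_used=0 → run C
t=4: queue=[C,E,A,B,D] q_used=1 → run C
t=5: queue=[C,E,A,B,D] q_used=2 → run C
t=6: queue=[E,A,B,D,C,F,G] q_used=0 → run E
t=7: queue=[E,A,B,D,C,F,G] q_used=1 → run E
t=8: queue=[A,B,D,C,F,G] q_used=0 → run A
t=9: queue=[A,B,D,C,F,G] q_used=1 → run A
t=10: queue=[B,D,C,F,G] q_used=0 → run B
t=11: queue=[B,D,C,F,G] q_used=1 → run B
t=12: queue=[B,D,C,F,G] q_used=2 → run B
t=13: queue=[D,C,F,G] q_used=0 → run D
t=14: queue=[D,C,F,G] q_used=1 → run D
t=15: queue=[D,C,F,G] q_used=2 → run D
t=16: queue=[C,F,G,D] q_used=0 → run C
t=17: queue=[F,G,D] q_used=0 → run F
t=18: queue=[F,G,D] q_used=1 → run F
t=19: queue=[G,D] q_used=0 → run G
t=20: queue=[G,D] q_used=1 → run G
t=21: queue=[G,D] q_used=2 → run G
t=22: queue=[D,G] q_used=0 → run D
t=23: queue=[D,G] q_used=1 → run D
t=24: queue=[G] q_used=0 → run G
t=25: queue=[G] q_used=1 → run G
t=26: (idle)
t=27: (idle)
t=28: (idle)
t=29: (idle)
t=30: (idle)
t=31: (idle)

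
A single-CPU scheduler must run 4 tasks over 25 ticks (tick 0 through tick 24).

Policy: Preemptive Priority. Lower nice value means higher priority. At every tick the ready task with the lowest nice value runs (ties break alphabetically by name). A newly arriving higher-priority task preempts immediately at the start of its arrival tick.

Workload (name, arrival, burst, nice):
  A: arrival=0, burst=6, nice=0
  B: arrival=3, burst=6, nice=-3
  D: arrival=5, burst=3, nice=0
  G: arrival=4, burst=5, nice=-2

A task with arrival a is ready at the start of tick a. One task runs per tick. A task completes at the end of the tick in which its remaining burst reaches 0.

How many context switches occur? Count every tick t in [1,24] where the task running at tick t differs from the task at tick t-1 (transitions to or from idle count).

t=0: ready={A} → run A
t=1: ready={A} → run A
t=2: ready={A} → run A
t=3: ready={A,B} → run B
t=4: ready={A,B,G} → run B
t=5: ready={A,B,D,G} → run B
t=6: ready={A,B,D,G} → run B
t=7: ready={A,B,D,G} → run B
t=8: ready={A,B,D,G} → run B
t=9: ready={A,D,G} → run G
t=10: ready={A,D,G} → run G
t=11: ready={A,D,G} → run G
t=12: ready={A,D,G} → run G
t=13: ready={A,D,G} → run G
t=14: ready={A,D} → run A
t=15: ready={A,D} → run A
t=16: ready={A,D} → run A
t=17: ready={D} → run D
t=18: ready={D} → run D
t=19: ready={D} → run D
t=20: (idle)
t=21: (idle)
t=22: (idle)
t=23: (idle)
t=24: (idle)

context switches = 5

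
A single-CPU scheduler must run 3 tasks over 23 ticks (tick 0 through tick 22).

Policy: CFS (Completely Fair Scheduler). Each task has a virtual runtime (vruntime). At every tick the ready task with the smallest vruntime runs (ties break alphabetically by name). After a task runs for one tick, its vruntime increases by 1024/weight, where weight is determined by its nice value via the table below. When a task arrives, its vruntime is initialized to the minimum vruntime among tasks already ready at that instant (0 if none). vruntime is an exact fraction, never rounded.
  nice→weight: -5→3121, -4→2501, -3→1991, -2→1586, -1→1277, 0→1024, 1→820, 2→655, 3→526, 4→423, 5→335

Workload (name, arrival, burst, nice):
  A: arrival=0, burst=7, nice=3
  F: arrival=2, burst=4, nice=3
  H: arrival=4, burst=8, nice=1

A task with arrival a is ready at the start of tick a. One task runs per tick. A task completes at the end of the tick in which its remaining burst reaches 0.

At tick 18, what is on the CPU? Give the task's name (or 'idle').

t=0: vr[A=0] → run A
t=1: vr[A=512/263] → run A
t=2: vr[A=1024/263 F=1024/263] → run A
t=3: vr[A=1536/263 F=1024/263] → run F
t=4: vr[A=1536/263 F=1536/263 H=1536/263] → run A
t=5: vr[A=2048/263 F=1536/263 H=1536/263] → run F
t=6: vr[A=2048/263 F=2048/263 H=1536/263] → run H
t=7: vr[A=2048/263 F=2048/263 H=382208/53915] → run H
t=8: vr[A=2048/263 F=2048/263 H=449536/53915] → run A
t=9: vr[A=2560/263 F=2048/263 H=449536/53915] → run F
t=10: vr[A=2560/263 F=2560/263 H=449536/53915] → run H
t=11: vr[A=2560/263 F=2560/263 H=516864/53915] → run H
t=12: vr[A=2560/263 F=2560/263 H=584192/53915] → run A
t=13: vr[A=3072/263 F=2560/263 H=584192/53915] → run F
t=14: vr[A=3072/263 H=584192/53915] → run H
t=15: vr[A=3072/263 H=130304/10783] → run A
t=16: vr[H=130304/10783] → run H
t=17: vr[H=718848/53915] → run H
t=18: vr[H=786176/53915] → run H
t=19: (idle)
t=20: (idle)
t=21: (idle)
t=22: (idle)

running at tick 18 = H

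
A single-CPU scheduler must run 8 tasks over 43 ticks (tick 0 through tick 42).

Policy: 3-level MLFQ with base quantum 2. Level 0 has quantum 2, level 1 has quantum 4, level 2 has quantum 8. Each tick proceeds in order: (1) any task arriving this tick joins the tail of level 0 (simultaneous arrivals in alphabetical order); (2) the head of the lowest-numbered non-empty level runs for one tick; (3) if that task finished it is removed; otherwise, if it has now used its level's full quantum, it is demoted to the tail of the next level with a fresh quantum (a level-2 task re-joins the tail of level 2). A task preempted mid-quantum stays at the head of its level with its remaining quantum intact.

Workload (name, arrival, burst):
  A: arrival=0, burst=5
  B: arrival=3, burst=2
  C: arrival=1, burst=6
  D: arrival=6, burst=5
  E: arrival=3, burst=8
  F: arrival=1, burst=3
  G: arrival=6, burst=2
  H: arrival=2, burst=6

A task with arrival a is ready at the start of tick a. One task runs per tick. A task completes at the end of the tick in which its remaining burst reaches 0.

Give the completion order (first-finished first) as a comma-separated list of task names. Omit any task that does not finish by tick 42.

completion order = B, G, A, C, F, H, D, E

t=0: L0/L1/L2 = A/-/- → run A
t=1: L0/L1/L2 = ACF/-/- → run A
t=2: L0/L1/L2 = CFH/A/- → run C
t=3: L0/L1/L2 = CFHBE/A/- → run C
t=4: L0/L1/L2 = FHBE/AC/- → run F
t=5: L0/L1/L2 = FHBE/AC/- → run F
t=6: L0/L1/L2 = HBEDG/ACF/- → run H
t=7: L0/L1/L2 = HBEDG/ACF/- → run H
t=8: L0/L1/L2 = BEDG/ACFH/- → run B
t=9: L0/L1/L2 = BEDG/ACFH/- → run B
t=10: L0/L1/L2 = EDG/ACFH/- → run E
t=11: L0/L1/L2 = EDG/ACFH/- → run E
t=12: L0/L1/L2 = DG/ACFHE/- → run D
t=13: L0/L1/L2 = DG/ACFHE/- → run D
t=14: L0/L1/L2 = G/ACFHED/- → run G
t=15: L0/L1/L2 = G/ACFHED/- → run G
t=16: L0/L1/L2 = -/ACFHED/- → run A
t=17: L0/L1/L2 = -/ACFHED/- → run A
t=18: L0/L1/L2 = -/ACFHED/- → run A
t=19: L0/L1/L2 = -/CFHED/- → run C
t=20: L0/L1/L2 = -/CFHED/- → run C
t=21: L0/L1/L2 = -/CFHED/- → run C
t=22: L0/L1/L2 = -/CFHED/- → run C
t=23: L0/L1/L2 = -/FHED/- → run F
t=24: L0/L1/L2 = -/HED/- → run H
t=25: L0/L1/L2 = -/HED/- → run H
t=26: L0/L1/L2 = -/HED/- → run H
t=27: L0/L1/L2 = -/HED/- → run H
t=28: L0/L1/L2 = -/ED/- → run E
t=29: L0/L1/L2 = -/ED/- → run E
t=30: L0/L1/L2 = -/ED/- → run E
t=31: L0/L1/L2 = -/ED/- → run E
t=32: L0/L1/L2 = -/D/E → run D
t=33: L0/L1/L2 = -/D/E → run D
t=34: L0/L1/L2 = -/D/E → run D
t=35: L0/L1/L2 = -/-/E → run E
t=36: L0/L1/L2 = -/-/E → run E
t=37: (idle)
t=38: (idle)
t=39: (idle)
t=40: (idle)
t=41: (idle)
t=42: (idle)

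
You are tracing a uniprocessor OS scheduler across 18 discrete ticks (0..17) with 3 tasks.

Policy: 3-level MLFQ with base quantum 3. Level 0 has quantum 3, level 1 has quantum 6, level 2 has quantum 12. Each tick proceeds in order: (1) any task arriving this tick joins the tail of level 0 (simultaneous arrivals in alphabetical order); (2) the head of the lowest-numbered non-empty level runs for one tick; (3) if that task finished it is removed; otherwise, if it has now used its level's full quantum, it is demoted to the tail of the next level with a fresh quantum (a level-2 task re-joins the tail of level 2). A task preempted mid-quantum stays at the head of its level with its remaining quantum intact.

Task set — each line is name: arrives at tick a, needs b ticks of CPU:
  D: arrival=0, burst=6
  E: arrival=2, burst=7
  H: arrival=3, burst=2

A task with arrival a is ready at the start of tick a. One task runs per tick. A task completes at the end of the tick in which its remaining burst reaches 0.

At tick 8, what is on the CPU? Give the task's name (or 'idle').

t=0: L0/L1/L2 = D/-/- → run D
t=1: L0/L1/L2 = D/-/- → run D
t=2: L0/L1/L2 = DE/-/- → run D
t=3: L0/L1/L2 = EH/D/- → run E
t=4: L0/L1/L2 = EH/D/- → run E
t=5: L0/L1/L2 = EH/D/- → run E
t=6: L0/L1/L2 = H/DE/- → run H
t=7: L0/L1/L2 = H/DE/- → run H
t=8: L0/L1/L2 = -/DE/- → run D
t=9: L0/L1/L2 = -/DE/- → run D
t=10: L0/L1/L2 = -/DE/- → run D
t=11: L0/L1/L2 = -/E/- → run E
t=12: L0/L1/L2 = -/E/- → run E
t=13: L0/L1/L2 = -/E/- → run E
t=14: L0/L1/L2 = -/E/- → run E
t=15: (idle)
t=16: (idle)
t=17: (idle)

running at tick 8 = D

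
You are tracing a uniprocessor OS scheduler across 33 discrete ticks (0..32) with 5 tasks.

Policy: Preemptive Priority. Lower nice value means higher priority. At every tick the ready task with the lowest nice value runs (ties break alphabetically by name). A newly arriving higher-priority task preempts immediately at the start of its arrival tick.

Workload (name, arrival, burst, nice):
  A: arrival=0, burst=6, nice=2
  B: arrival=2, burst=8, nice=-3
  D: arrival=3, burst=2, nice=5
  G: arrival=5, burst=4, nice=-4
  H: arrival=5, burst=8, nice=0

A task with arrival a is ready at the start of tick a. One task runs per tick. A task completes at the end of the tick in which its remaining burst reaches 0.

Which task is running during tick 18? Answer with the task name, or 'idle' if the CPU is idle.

t=0: ready={A} → run A
t=1: ready={A} → run A
t=2: ready={A,B} → run B
t=3: ready={A,B,D} → run B
t=4: ready={A,B,D} → run B
t=5: ready={A,B,D,G,H} → run G
t=6: ready={A,B,D,G,H} → run G
t=7: ready={A,B,D,G,H} → run G
t=8: ready={A,B,D,G,H} → run G
t=9: ready={A,B,D,H} → run B
t=10: ready={A,B,D,H} → run B
t=11: ready={A,B,D,H} → run B
t=12: ready={A,B,D,H} → run B
t=13: ready={A,B,D,H} → run B
t=14: ready={A,D,H} → run H
t=15: ready={A,D,H} → run H
t=16: ready={A,D,H} → run H
t=17: ready={A,D,H} → run H
t=18: ready={A,D,H} → run H
t=19: ready={A,D,H} → run H
t=20: ready={A,D,H} → run H
t=21: ready={A,D,H} → run H
t=22: ready={A,D} → run A
t=23: ready={A,D} → run A
t=24: ready={A,D} → run A
t=25: ready={A,D} → run A
t=26: ready={D} → run D
t=27: ready={D} → run D
t=28: (idle)
t=29: (idle)
t=30: (idle)
t=31: (idle)
t=32: (idle)

running at tick 18 = H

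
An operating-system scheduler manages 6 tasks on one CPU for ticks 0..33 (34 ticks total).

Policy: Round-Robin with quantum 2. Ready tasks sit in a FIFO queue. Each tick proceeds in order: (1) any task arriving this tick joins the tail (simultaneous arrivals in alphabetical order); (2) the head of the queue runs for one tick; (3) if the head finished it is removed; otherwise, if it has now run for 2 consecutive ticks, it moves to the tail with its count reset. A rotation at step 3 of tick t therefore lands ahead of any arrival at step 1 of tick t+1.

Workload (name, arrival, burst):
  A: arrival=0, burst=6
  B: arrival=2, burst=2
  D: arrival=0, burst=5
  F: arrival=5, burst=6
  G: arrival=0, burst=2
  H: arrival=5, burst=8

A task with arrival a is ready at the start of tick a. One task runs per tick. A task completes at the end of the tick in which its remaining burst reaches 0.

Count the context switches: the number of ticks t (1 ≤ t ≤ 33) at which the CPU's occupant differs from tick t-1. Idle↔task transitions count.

t=0: queue=[A,D,G] q_used=0 → run A
t=1: queue=[A,D,G] q_used=1 → run A
t=2: queue=[D,G,A,B] q_used=0 → run D
t=3: queue=[D,G,A,B] q_used=1 → run D
t=4: queue=[G,A,B,D] q_used=0 → run G
t=5: queue=[G,A,B,D,F,H] q_used=1 → run G
t=6: queue=[A,B,D,F,H] q_used=0 → run A
t=7: queue=[A,B,D,F,H] q_used=1 → run A
t=8: queue=[B,D,F,H,A] q_used=0 → run B
t=9: queue=[B,D,F,H,A] q_used=1 → run B
t=10: queue=[D,F,H,A] q_used=0 → run D
t=11: queue=[D,F,H,A] q_used=1 → run D
t=12: queue=[F,H,A,D] q_used=0 → run F
t=13: queue=[F,H,A,D] q_used=1 → run F
t=14: queue=[H,A,D,F] q_used=0 → run H
t=15: queue=[H,A,D,F] q_used=1 → run H
t=16: queue=[A,D,F,H] q_used=0 → run A
t=17: queue=[A,D,F,H] q_used=1 → run A
t=18: queue=[D,F,H] q_used=0 → run D
t=19: queue=[F,H] q_used=0 → run F
t=20: queue=[F,H] q_used=1 → run F
t=21: queue=[H,F] q_used=0 → run H
t=22: queue=[H,F] q_used=1 → run H
t=23: queue=[F,H] q_used=0 → run F
t=24: queue=[F,H] q_used=1 → run F
t=25: queue=[H] q_used=0 → run H
t=26: queue=[H] q_used=1 → run H
t=27: queue=[H] q_used=0 → run H
t=28: queue=[H] q_used=1 → run H
t=29: (idle)
t=30: (idle)
t=31: (idle)
t=32: (idle)
t=33: (idle)

context switches = 14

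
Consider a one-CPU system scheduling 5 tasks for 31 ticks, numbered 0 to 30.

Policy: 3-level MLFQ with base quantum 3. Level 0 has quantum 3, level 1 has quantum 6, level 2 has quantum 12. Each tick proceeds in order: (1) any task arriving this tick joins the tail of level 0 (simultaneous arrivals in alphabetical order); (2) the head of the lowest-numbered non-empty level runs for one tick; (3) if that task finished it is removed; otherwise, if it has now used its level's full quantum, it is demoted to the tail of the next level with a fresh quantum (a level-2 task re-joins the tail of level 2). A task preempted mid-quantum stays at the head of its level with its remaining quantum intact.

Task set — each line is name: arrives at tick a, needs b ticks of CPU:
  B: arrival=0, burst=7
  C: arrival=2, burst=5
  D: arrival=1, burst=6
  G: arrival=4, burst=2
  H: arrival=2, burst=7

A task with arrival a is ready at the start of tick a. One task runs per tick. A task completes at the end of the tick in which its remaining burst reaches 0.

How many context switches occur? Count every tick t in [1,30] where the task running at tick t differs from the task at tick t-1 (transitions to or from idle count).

t=0: L0/L1/L2 = B/-/- → run B
t=1: L0/L1/L2 = BD/-/- → run B
t=2: L0/L1/L2 = BDCH/-/- → run B
t=3: L0/L1/L2 = DCH/B/- → run D
t=4: L0/L1/L2 = DCHG/B/- → run D
t=5: L0/L1/L2 = DCHG/B/- → run D
t=6: L0/L1/L2 = CHG/BD/- → run C
t=7: L0/L1/L2 = CHG/BD/- → run C
t=8: L0/L1/L2 = CHG/BD/- → run C
t=9: L0/L1/L2 = HG/BDC/- → run H
t=10: L0/L1/L2 = HG/BDC/- → run H
t=11: L0/L1/L2 = HG/BDC/- → run H
t=12: L0/L1/L2 = G/BDCH/- → run G
t=13: L0/L1/L2 = G/BDCH/- → run G
t=14: L0/L1/L2 = -/BDCH/- → run B
t=15: L0/L1/L2 = -/BDCH/- → run B
t=16: L0/L1/L2 = -/BDCH/- → run B
t=17: L0/L1/L2 = -/BDCH/- → run B
t=18: L0/L1/L2 = -/DCH/- → run D
t=19: L0/L1/L2 = -/DCH/- → run D
t=20: L0/L1/L2 = -/DCH/- → run D
t=21: L0/L1/L2 = -/CH/- → run C
t=22: L0/L1/L2 = -/CH/- → run C
t=23: L0/L1/L2 = -/H/- → run H
t=24: L0/L1/L2 = -/H/- → run H
t=25: L0/L1/L2 = -/H/- → run H
t=26: L0/L1/L2 = -/H/- → run H
t=27: (idle)
t=28: (idle)
t=29: (idle)
t=30: (idle)

context switches = 9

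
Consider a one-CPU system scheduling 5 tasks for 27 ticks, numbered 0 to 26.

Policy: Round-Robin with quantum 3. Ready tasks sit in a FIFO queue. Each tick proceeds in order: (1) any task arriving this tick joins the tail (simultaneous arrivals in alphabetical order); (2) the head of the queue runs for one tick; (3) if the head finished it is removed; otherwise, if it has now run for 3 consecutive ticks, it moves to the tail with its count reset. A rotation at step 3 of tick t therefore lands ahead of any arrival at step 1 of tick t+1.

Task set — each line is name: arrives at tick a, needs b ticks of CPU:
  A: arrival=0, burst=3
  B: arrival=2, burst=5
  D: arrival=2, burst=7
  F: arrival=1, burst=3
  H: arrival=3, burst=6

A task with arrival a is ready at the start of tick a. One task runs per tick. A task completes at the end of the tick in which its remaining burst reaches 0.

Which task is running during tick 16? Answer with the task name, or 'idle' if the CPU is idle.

running at tick 16 = B

t=0: queue=[A] q_used=0 → run A
t=1: queue=[A,F] q_used=1 → run A
t=2: queue=[A,F,B,D] q_used=2 → run A
t=3: queue=[F,B,D,H] q_used=0 → run F
t=4: queue=[F,B,D,H] q_used=1 → run F
t=5: queue=[F,B,D,H] q_used=2 → run F
t=6: queue=[B,D,H] q_used=0 → run B
t=7: queue=[B,D,H] q_used=1 → run B
t=8: queue=[B,D,H] q_used=2 → run B
t=9: queue=[D,H,B] q_used=0 → run D
t=10: queue=[D,H,B] q_used=1 → run D
t=11: queue=[D,H,B] q_used=2 → run D
t=12: queue=[H,B,D] q_used=0 → run H
t=13: queue=[H,B,D] q_used=1 → run H
t=14: queue=[H,B,D] q_used=2 → run H
t=15: queue=[B,D,H] q_used=0 → run B
t=16: queue=[B,D,H] q_used=1 → run B
t=17: queue=[D,H] q_used=0 → run D
t=18: queue=[D,H] q_used=1 → run D
t=19: queue=[D,H] q_used=2 → run D
t=20: queue=[H,D] q_used=0 → run H
t=21: queue=[H,D] q_used=1 → run H
t=22: queue=[H,D] q_used=2 → run H
t=23: queue=[D] q_used=0 → run D
t=24: (idle)
t=25: (idle)
t=26: (idle)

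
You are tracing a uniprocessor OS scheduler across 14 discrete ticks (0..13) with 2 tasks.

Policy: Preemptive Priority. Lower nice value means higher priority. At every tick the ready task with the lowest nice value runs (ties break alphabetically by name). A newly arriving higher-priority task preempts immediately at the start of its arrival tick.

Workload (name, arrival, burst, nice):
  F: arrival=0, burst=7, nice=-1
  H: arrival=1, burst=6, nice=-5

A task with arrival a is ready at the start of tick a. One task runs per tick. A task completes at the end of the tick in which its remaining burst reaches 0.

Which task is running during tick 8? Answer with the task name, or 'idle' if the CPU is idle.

t=0: ready={F} → run F
t=1: ready={F,H} → run H
t=2: ready={F,H} → run H
t=3: ready={F,H} → run H
t=4: ready={F,H} → run H
t=5: ready={F,H} → run H
t=6: ready={F,H} → run H
t=7: ready={F} → run F
t=8: ready={F} → run F
t=9: ready={F} → run F
t=10: ready={F} → run F
t=11: ready={F} → run F
t=12: ready={F} → run F
t=13: (idle)

running at tick 8 = F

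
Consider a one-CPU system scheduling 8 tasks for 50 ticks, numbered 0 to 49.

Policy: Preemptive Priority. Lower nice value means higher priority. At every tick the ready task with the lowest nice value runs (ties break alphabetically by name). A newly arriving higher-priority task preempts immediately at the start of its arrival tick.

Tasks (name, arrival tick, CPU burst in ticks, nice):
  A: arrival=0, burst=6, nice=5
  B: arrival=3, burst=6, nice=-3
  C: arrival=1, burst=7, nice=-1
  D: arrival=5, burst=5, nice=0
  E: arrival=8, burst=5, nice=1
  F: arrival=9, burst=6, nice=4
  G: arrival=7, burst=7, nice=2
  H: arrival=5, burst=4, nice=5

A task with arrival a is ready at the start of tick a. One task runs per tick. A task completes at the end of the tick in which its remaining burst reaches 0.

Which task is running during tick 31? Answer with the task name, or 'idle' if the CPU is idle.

running at tick 31 = F

t=0: ready={A} → run A
t=1: ready={A,C} → run C
t=2: ready={A,C} → run C
t=3: ready={A,B,C} → run B
t=4: ready={A,B,C} → run B
t=5: ready={A,B,C,D,H} → run B
t=6: ready={A,B,C,D,H} → run B
t=7: ready={A,B,C,D,G,H} → run B
t=8: ready={A,B,C,D,E,G,H} → run B
t=9: ready={A,C,D,E,F,G,H} → run C
t=10: ready={A,C,D,E,F,G,H} → run C
t=11: ready={A,C,D,E,F,G,H} → run C
t=12: ready={A,C,D,E,F,G,H} → run C
t=13: ready={A,C,D,E,F,G,H} → run C
t=14: ready={A,D,E,F,G,H} → run D
t=15: ready={A,D,E,F,G,H} → run D
t=16: ready={A,D,E,F,G,H} → run D
t=17: ready={A,D,E,F,G,H} → run D
t=18: ready={A,D,E,F,G,H} → run D
t=19: ready={A,E,F,G,H} → run E
t=20: ready={A,E,F,G,H} → run E
t=21: ready={A,E,F,G,H} → run E
t=22: ready={A,E,F,G,H} → run E
t=23: ready={A,E,F,G,H} → run E
t=24: ready={A,F,G,H} → run G
t=25: ready={A,F,G,H} → run G
t=26: ready={A,F,G,H} → run G
t=27: ready={A,F,G,H} → run G
t=28: ready={A,F,G,H} → run G
t=29: ready={A,F,G,H} → run G
t=30: ready={A,F,G,H} → run G
t=31: ready={A,F,H} → run F
t=32: ready={A,F,H} → run F
t=33: ready={A,F,H} → run F
t=34: ready={A,F,H} → run F
t=35: ready={A,F,H} → run F
t=36: ready={A,F,H} → run F
t=37: ready={A,H} → run A
t=38: ready={A,H} → run A
t=39: ready={A,H} → run A
t=40: ready={A,H} → run A
t=41: ready={A,H} → run A
t=42: ready={H} → run H
t=43: ready={H} → run H
t=44: ready={H} → run H
t=45: ready={H} → run H
t=46: (idle)
t=47: (idle)
t=48: (idle)
t=49: (idle)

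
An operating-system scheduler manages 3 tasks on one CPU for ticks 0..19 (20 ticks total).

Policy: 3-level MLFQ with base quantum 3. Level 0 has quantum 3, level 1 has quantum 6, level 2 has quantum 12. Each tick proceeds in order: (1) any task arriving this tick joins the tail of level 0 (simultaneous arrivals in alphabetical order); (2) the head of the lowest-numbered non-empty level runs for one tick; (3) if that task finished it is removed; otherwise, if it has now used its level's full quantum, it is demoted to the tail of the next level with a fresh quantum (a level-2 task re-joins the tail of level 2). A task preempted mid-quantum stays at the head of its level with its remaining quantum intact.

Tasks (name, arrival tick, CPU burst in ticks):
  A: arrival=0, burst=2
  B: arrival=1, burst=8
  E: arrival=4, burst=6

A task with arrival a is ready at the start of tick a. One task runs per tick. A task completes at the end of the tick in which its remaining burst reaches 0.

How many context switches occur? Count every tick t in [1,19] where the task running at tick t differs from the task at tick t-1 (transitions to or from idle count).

t=0: L0/L1/L2 = A/-/- → run A
t=1: L0/L1/L2 = AB/-/- → run A
t=2: L0/L1/L2 = B/-/- → run B
t=3: L0/L1/L2 = B/-/- → run B
t=4: L0/L1/L2 = BE/-/- → run B
t=5: L0/L1/L2 = E/B/- → run E
t=6: L0/L1/L2 = E/B/- → run E
t=7: L0/L1/L2 = E/B/- → run E
t=8: L0/L1/L2 = -/BE/- → run B
t=9: L0/L1/L2 = -/BE/- → run B
t=10: L0/L1/L2 = -/BE/- → run B
t=11: L0/L1/L2 = -/BE/- → run B
t=12: L0/L1/L2 = -/BE/- → run B
t=13: L0/L1/L2 = -/E/- → run E
t=14: L0/L1/L2 = -/E/- → run E
t=15: L0/L1/L2 = -/E/- → run E
t=16: (idle)
t=17: (idle)
t=18: (idle)
t=19: (idle)

context switches = 5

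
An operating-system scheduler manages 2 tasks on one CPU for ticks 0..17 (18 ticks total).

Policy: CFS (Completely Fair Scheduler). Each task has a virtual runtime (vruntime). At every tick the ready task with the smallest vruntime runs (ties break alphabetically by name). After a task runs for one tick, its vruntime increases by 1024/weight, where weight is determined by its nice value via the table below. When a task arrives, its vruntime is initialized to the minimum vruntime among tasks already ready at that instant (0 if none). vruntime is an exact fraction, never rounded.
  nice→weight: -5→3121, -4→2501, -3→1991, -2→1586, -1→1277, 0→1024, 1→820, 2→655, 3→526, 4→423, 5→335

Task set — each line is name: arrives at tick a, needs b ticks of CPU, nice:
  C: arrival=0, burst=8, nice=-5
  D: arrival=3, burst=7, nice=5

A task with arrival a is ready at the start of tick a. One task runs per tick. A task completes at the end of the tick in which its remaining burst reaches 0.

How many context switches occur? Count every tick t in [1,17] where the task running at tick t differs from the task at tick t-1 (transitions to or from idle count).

context switches = 4

t=0: vr[C=0] → run C
t=1: vr[C=1024/3121] → run C
t=2: vr[C=2048/3121] → run C
t=3: vr[C=3072/3121 D=3072/3121] → run C
t=4: vr[C=4096/3121 D=3072/3121] → run D
t=5: vr[C=4096/3121 D=4225024/1045535] → run C
t=6: vr[C=5120/3121 D=4225024/1045535] → run C
t=7: vr[C=6144/3121 D=4225024/1045535] → run C
t=8: vr[C=7168/3121 D=4225024/1045535] → run C
t=9: vr[D=4225024/1045535] → run D
t=10: vr[D=7420928/1045535] → run D
t=11: vr[D=10616832/1045535] → run D
t=12: vr[D=13812736/1045535] → run D
t=13: vr[D=3401728/209107] → run D
t=14: vr[D=20204544/1045535] → run D
t=15: (idle)
t=16: (idle)
t=17: (idle)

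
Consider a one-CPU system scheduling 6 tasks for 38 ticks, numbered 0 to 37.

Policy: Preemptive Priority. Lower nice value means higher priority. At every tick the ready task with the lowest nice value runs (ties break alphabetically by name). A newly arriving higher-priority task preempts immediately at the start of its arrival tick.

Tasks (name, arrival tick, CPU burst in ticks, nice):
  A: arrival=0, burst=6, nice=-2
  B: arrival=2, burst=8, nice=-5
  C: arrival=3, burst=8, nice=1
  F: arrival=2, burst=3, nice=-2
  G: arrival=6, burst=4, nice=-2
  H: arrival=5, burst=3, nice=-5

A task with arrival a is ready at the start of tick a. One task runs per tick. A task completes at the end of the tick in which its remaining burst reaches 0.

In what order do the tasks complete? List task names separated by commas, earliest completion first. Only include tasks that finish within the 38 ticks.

t=0: ready={A} → run A
t=1: ready={A} → run A
t=2: ready={A,B,F} → run B
t=3: ready={A,B,C,F} → run B
t=4: ready={A,B,C,F} → run B
t=5: ready={A,B,C,F,H} → run B
t=6: ready={A,B,C,F,G,H} → run B
t=7: ready={A,B,C,F,G,H} → run B
t=8: ready={A,B,C,F,G,H} → run B
t=9: ready={A,B,C,F,G,H} → run B
t=10: ready={A,C,F,G,H} → run H
t=11: ready={A,C,F,G,H} → run H
t=12: ready={A,C,F,G,H} → run H
t=13: ready={A,C,F,G} → run A
t=14: ready={A,C,F,G} → run A
t=15: ready={A,C,F,G} → run A
t=16: ready={A,C,F,G} → run A
t=17: ready={C,F,G} → run F
t=18: ready={C,F,G} → run F
t=19: ready={C,F,G} → run F
t=20: ready={C,G} → run G
t=21: ready={C,G} → run G
t=22: ready={C,G} → run G
t=23: ready={C,G} → run G
t=24: ready={C} → run C
t=25: ready={C} → run C
t=26: ready={C} → run C
t=27: ready={C} → run C
t=28: ready={C} → run C
t=29: ready={C} → run C
t=30: ready={C} → run C
t=31: ready={C} → run C
t=32: (idle)
t=33: (idle)
t=34: (idle)
t=35: (idle)
t=36: (idle)
t=37: (idle)

completion order = B, H, A, F, G, C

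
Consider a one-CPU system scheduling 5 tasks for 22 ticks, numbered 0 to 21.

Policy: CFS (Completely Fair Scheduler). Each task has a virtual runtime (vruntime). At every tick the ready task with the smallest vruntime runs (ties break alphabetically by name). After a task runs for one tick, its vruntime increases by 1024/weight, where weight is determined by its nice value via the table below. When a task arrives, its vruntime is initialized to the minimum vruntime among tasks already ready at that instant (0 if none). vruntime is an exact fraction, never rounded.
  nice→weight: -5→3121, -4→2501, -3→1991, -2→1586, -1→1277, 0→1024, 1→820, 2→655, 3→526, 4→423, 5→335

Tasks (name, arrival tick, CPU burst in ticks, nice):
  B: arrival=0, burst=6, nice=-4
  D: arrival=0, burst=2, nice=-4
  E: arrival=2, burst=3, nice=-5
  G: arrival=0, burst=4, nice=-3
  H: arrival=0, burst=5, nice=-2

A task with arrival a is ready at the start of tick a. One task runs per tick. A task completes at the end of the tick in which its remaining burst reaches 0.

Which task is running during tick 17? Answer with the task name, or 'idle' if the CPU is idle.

running at tick 17 = H

t=0: vr[B=0 D=0 G=0 H=0] → run B
t=1: vr[B=1024/2501 D=0 G=0 H=0] → run D
t=2: vr[B=1024/2501 D=1024/2501 E=0 G=0 H=0] → run E
t=3: vr[B=1024/2501 D=1024/2501 E=1024/3121 G=0 H=0] → run G
t=4: vr[B=1024/2501 D=1024/2501 E=1024/3121 G=1024/1991 H=0] → run H
t=5: vr[B=1024/2501 D=1024/2501 E=1024/3121 G=1024/1991 H=512/793] → run E
t=6: vr[B=1024/2501 D=1024/2501 E=2048/3121 G=1024/1991 H=512/793] → run B
t=7: vr[B=2048/2501 D=1024/2501 E=2048/3121 G=1024/1991 H=512/793] → run D
t=8: vr[B=2048/2501 E=2048/3121 G=1024/1991 H=512/793] → run G
t=9: vr[B=2048/2501 E=2048/3121 G=2048/1991 H=512/793] → run H
t=10: vr[B=2048/2501 E=2048/3121 G=2048/1991 H=1024/793] → run E
t=11: vr[B=2048/2501 G=2048/1991 H=1024/793] → run B
t=12: vr[B=3072/2501 G=2048/1991 H=1024/793] → run G
t=13: vr[B=3072/2501 G=3072/1991 H=1024/793] → run B
t=14: vr[B=4096/2501 G=3072/1991 H=1024/793] → run H
t=15: vr[B=4096/2501 G=3072/1991 H=1536/793] → run G
t=16: vr[B=4096/2501 H=1536/793] → run B
t=17: vr[B=5120/2501 H=1536/793] → run H
t=18: vr[B=5120/2501 H=2048/793] → run B
t=19: vr[H=2048/793] → run H
t=20: (idle)
t=21: (idle)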